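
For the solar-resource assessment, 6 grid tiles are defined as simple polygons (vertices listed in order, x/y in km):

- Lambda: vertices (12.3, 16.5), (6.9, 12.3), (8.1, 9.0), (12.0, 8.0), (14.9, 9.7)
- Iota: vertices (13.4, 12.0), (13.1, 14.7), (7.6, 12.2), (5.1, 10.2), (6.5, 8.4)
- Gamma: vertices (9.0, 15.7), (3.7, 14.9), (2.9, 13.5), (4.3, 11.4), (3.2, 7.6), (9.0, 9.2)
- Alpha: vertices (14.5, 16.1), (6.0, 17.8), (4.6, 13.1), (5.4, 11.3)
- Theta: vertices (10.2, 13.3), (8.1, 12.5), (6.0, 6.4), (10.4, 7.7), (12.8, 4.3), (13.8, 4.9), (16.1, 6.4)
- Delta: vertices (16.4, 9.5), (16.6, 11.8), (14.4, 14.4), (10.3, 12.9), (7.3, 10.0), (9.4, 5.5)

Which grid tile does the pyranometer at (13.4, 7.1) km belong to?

Cast a ray rightward from (13.4, 7.1). For each polygon, the edges (by vertex number in listed order) whose endpoints lie on opposite sides of y = 7.1, where each meets that height, and whether that is right or left of the point:
Lambda: no edge straddles that height → 0 crossings.
Iota: no edge straddles that height → 0 crossings.
Gamma: no edge straddles that height → 0 crossings.
Alpha: no edge straddles that height → 0 crossings.
Theta: 2–3 at x≈6.24 (left), 3–4 at x≈8.37 (left), 4–5 at x≈10.82 (left), 7–1 at x≈15.50 (right) → 1 crossing.
Delta: 5–6 at x≈8.65 (left), 6–1 at x≈12.20 (left) → 0 crossings.
Only Theta has an odd count, so the point is inside Theta.

Theta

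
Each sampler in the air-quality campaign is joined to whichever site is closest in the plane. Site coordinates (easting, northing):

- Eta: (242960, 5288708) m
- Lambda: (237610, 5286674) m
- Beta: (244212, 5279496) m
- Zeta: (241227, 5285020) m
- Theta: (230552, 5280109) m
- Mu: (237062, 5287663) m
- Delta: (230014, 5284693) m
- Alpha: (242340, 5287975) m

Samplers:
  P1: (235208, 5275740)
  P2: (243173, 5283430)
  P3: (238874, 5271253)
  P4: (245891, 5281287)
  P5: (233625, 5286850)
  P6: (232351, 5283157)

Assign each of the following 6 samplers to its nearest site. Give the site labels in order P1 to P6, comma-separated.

Theta, Zeta, Beta, Beta, Mu, Delta

P1 → Theta (d²=40766497.00)
P2 → Zeta (d²=6315016.00)
P3 → Beta (d²=96441293.00)
P4 → Beta (d²=6026722.00)
P5 → Mu (d²=12473938.00)
P6 → Delta (d²=7820865.00)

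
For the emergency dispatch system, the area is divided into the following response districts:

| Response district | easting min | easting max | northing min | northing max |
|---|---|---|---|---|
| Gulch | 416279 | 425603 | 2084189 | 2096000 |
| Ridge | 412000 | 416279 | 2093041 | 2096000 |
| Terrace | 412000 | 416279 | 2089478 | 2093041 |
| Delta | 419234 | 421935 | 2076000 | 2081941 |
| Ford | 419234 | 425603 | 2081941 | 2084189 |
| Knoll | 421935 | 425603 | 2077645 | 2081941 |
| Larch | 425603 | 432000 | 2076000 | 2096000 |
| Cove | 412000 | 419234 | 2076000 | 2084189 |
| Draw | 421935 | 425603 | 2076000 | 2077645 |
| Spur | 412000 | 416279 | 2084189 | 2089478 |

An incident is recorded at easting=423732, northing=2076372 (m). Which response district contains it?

The point has easting = 423732 and northing = 2076372.
Only Draw satisfies 421935 ≤ easting ≤ 425603 and 2076000 ≤ northing ≤ 2077645.

Draw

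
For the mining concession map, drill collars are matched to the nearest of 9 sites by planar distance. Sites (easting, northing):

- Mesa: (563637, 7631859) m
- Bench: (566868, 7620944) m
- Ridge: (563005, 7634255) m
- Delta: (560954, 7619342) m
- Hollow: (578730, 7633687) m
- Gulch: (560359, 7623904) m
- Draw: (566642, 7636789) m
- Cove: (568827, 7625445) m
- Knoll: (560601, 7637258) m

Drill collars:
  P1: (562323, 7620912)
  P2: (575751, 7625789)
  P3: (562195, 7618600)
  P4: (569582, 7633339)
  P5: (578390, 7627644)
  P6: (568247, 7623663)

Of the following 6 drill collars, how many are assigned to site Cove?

2

P1 → Delta
P2 → Cove
P3 → Delta
P4 → Draw
P5 → Hollow
P6 → Cove
2 of the 6 go to Cove.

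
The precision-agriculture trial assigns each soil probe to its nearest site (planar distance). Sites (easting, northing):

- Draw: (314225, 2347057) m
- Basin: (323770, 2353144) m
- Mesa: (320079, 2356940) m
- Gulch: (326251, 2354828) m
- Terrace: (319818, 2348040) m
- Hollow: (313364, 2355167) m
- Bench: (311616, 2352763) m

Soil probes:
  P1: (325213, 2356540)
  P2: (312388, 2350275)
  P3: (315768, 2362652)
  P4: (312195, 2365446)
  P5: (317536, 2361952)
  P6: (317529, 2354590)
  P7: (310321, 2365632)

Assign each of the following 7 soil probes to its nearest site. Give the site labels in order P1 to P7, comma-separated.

P1 → Gulch (d²=4008388.00)
P2 → Bench (d²=6786128.00)
P3 → Mesa (d²=51211665.00)
P4 → Hollow (d²=107024402.00)
P5 → Mesa (d²=31586993.00)
P6 → Mesa (d²=12025000.00)
P7 → Hollow (d²=118776074.00)

Gulch, Bench, Mesa, Hollow, Mesa, Mesa, Hollow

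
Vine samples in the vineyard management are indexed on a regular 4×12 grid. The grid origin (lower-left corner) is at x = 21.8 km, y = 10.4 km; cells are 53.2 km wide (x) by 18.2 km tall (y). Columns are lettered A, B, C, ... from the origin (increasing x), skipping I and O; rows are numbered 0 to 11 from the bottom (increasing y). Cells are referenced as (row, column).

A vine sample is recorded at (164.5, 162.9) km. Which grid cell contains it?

Column index: ⌊(164.5 − 21.8) / 53.2⌋ = ⌊2.682⌋ = 2 → column C
Row offset from origin: ⌊(162.9 − 10.4) / 18.2⌋ = ⌊8.379⌋ = 8 → row 8

(8, C)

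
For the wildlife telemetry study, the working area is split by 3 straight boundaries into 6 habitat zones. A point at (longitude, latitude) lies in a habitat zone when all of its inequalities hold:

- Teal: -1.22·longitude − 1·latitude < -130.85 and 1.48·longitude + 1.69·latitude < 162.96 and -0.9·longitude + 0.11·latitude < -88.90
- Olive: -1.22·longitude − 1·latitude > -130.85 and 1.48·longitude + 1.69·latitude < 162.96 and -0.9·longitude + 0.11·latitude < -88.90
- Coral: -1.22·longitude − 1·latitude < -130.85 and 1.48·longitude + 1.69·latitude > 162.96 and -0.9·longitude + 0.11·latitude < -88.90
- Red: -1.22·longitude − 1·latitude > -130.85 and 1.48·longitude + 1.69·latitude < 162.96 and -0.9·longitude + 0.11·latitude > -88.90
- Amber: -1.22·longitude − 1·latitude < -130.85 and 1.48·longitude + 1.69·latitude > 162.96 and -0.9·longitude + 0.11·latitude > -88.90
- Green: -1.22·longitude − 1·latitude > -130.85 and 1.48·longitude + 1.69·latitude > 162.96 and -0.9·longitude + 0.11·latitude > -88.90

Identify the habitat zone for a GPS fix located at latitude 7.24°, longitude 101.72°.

-1.22·101.72 − 1·7.24 = -131.338, which is < -130.85
1.48·101.72 + 1.69·7.24 = 162.781, which is < 162.96
-0.9·101.72 + 0.11·7.24 = -90.752, which is < -88.90
This sign pattern matches Teal.

Teal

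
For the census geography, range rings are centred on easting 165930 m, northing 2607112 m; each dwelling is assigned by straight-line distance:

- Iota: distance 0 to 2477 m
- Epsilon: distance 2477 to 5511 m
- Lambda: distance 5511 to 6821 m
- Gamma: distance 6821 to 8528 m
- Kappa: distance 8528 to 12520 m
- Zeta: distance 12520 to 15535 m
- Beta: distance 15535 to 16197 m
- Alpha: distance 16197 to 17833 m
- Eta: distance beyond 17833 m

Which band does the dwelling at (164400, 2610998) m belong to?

Epsilon

Distance = √((164400−165930)² + (2610998−2607112)²) = √(2340900.000 + 15100996.000) = 4176.350 m.
2477 ≤ 4176.350 < 5511 → Epsilon.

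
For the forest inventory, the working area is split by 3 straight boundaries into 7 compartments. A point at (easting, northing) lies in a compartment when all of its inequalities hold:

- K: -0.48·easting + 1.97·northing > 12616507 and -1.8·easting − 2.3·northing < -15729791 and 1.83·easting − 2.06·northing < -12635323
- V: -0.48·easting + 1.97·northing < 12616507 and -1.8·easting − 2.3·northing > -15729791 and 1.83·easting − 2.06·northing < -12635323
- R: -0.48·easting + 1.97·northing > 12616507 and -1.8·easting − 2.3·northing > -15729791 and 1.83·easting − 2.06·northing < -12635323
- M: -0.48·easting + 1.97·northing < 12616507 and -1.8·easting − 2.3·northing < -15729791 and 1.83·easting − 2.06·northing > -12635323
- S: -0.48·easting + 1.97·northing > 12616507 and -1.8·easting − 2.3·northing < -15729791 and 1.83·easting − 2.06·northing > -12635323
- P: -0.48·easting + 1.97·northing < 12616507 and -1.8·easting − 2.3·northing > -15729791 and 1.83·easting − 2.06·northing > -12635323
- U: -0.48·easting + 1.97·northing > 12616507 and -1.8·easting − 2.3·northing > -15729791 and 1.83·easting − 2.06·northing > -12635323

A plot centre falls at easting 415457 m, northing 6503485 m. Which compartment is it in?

-0.48·415457 + 1.97·6503485 = 12612446.090, which is < 12616507
-1.8·415457 − 2.3·6503485 = -15705838.100, which is > -15729791
1.83·415457 − 2.06·6503485 = -12636892.790, which is < -12635323
This sign pattern matches V.

V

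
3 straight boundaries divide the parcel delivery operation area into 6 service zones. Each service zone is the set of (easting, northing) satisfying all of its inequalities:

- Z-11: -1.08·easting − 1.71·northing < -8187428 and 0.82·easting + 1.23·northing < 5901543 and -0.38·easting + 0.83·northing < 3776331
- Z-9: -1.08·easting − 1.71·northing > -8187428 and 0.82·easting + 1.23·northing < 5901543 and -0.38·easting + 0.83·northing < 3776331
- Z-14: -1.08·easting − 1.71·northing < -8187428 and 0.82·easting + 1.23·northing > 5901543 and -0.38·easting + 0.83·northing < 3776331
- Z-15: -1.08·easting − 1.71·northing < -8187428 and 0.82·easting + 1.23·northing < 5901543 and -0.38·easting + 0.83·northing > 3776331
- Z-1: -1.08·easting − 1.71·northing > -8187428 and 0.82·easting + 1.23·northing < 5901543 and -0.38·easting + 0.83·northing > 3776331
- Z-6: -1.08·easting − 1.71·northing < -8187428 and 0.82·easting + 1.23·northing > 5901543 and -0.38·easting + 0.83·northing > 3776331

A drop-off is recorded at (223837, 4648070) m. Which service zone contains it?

-1.08·223837 − 1.71·4648070 = -8189943.660, which is < -8187428
0.82·223837 + 1.23·4648070 = 5900672.440, which is < 5901543
-0.38·223837 + 0.83·4648070 = 3772840.040, which is < 3776331
This sign pattern matches Z-11.

Z-11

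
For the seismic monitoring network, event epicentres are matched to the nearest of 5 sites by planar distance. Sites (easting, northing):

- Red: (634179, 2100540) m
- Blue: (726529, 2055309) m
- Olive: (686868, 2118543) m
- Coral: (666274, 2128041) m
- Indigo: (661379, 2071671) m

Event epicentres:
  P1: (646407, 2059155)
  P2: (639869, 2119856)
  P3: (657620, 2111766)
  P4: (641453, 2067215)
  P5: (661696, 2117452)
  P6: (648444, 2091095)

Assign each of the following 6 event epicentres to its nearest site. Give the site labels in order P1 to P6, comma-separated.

Indigo, Red, Coral, Indigo, Coral, Red

P1 → Indigo (d²=380811040.00)
P2 → Red (d²=405483956.00)
P3 → Coral (d²=339767341.00)
P4 → Indigo (d²=416901412.00)
P5 → Coral (d²=133085005.00)
P6 → Red (d²=292698250.00)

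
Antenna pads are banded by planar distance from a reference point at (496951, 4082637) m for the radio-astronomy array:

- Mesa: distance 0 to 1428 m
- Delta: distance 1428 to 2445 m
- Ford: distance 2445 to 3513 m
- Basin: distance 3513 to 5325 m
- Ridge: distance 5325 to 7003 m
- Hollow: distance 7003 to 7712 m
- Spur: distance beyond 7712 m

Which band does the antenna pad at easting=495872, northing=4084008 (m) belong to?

Delta

Distance = √((495872−496951)² + (4084008−4082637)²) = √(1164241.000 + 1879641.000) = 1744.672 m.
1428 ≤ 1744.672 < 2445 → Delta.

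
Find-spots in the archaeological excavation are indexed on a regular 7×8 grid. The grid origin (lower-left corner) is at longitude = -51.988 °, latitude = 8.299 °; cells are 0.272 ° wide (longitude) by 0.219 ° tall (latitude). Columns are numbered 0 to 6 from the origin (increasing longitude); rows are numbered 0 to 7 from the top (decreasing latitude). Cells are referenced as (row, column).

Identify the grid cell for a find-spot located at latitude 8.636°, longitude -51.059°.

(6, 3)

Column index: ⌊(-51.059 − -51.988) / 0.272⌋ = ⌊3.415⌋ = 3
Row offset from origin: ⌊(8.636 − 8.299) / 0.219⌋ = ⌊1.539⌋ = 1 → row 6 (counted from top)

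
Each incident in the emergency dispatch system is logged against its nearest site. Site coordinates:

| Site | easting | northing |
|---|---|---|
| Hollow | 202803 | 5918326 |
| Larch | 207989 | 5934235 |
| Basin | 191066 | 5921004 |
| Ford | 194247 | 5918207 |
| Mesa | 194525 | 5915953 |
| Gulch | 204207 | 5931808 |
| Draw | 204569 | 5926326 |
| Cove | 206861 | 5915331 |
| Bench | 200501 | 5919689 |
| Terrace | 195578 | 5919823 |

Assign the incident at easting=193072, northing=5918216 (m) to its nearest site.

Squared distances to each site:
Hollow: 94704461.000; Larch: 479125250.000; Basin: 11796980.000; Ford: 1380706.000; Mesa: 7232378.000; Gulch: 308730689.000; Draw: 197953109.000; Cove: 198459746.000; Bench: 57359770.000; Terrace: 8862485.000.
Minimum at Ford.

Ford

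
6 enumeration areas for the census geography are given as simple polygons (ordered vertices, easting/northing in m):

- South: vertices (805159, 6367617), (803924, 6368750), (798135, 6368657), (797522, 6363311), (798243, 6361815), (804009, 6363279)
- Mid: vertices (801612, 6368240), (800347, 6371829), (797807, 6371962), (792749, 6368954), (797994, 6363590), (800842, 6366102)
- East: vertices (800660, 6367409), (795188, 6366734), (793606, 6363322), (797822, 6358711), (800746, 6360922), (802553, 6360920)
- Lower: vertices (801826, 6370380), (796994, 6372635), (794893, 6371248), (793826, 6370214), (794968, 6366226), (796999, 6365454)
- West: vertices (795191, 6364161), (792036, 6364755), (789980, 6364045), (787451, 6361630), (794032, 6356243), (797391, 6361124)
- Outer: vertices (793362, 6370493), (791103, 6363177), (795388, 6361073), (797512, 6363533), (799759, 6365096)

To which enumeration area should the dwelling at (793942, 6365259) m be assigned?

Outer

Cast a ray rightward from (793942, 6365259). For each polygon, the edges (by vertex number in listed order) whose endpoints lie on opposite sides of northing = 6365259, where each meets that height, and whether that is right or left of the point:
South: 3–4 at easting≈797745.4 (right), 6–1 at easting≈804533.9 (right) → 2 crossings.
Mid: 4–5 at easting≈796362.0 (right), 5–6 at easting≈799886.2 (right) → 2 crossings.
East: 2–3 at easting≈794504.1 (right), 6–1 at easting≈801287.2 (right) → 2 crossings.
Lower: no edge straddles that height → 0 crossings.
West: no edge straddles that height → 0 crossings.
Outer: 1–2 at easting≈791745.9 (left), 5–1 at easting≈799565.8 (right) → 1 crossing.
Only Outer has an odd count, so the point is inside Outer.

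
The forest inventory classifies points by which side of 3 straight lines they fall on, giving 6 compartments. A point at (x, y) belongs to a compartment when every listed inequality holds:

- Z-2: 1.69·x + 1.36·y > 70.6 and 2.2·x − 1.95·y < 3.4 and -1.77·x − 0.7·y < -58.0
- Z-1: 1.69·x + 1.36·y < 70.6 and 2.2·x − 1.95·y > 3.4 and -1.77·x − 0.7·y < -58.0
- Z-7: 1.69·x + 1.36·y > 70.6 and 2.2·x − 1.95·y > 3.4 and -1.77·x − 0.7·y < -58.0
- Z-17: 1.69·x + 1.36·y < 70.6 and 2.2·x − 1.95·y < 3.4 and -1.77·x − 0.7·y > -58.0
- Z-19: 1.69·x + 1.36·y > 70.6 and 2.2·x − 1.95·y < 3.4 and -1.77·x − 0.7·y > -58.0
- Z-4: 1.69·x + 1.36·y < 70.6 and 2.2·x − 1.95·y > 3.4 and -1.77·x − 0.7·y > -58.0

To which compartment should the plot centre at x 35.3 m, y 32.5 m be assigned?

1.69·35.3 + 1.36·32.5 = 103.857, which is > 70.6
2.2·35.3 − 1.95·32.5 = 14.285, which is > 3.4
-1.77·35.3 − 0.7·32.5 = -85.231, which is < -58.0
This sign pattern matches Z-7.

Z-7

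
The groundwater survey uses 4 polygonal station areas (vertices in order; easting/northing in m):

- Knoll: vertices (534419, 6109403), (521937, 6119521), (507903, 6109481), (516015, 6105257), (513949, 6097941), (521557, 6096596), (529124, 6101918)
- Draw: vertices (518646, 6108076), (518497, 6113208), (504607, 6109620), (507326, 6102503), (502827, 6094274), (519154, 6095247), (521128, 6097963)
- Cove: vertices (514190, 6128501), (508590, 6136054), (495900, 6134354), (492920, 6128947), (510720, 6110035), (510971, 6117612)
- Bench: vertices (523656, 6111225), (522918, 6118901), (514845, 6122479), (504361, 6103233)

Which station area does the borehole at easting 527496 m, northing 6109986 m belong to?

Knoll

Cast a ray rightward from (527496, 6109986). For each polygon, the edges (by vertex number in listed order) whose endpoints lie on opposite sides of northing = 6109986, where each meets that height, and whether that is right or left of the point:
Knoll: 1–2 at easting≈533699.8 (right), 2–3 at easting≈508608.9 (left) → 1 crossing.
Draw: 1–2 at easting≈518590.5 (left), 2–3 at easting≈506023.9 (left) → 0 crossings.
Cove: no edge straddles that height → 0 crossings.
Bench: 3–4 at easting≈508039.6 (left), 4–1 at easting≈520664.7 (left) → 0 crossings.
Only Knoll has an odd count, so the point is inside Knoll.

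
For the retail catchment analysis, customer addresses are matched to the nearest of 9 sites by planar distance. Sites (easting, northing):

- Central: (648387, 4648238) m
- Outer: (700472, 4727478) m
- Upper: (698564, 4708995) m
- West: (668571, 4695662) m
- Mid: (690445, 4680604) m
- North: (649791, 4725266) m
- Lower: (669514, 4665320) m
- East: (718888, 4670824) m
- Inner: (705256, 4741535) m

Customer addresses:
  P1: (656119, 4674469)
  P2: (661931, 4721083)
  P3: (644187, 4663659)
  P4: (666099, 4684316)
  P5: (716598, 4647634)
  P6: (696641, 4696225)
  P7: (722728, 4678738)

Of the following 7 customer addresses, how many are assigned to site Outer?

0

P1 → Lower
P2 → North
P3 → Central
P4 → West
P5 → East
P6 → Upper
P7 → East
0 of the 7 go to Outer.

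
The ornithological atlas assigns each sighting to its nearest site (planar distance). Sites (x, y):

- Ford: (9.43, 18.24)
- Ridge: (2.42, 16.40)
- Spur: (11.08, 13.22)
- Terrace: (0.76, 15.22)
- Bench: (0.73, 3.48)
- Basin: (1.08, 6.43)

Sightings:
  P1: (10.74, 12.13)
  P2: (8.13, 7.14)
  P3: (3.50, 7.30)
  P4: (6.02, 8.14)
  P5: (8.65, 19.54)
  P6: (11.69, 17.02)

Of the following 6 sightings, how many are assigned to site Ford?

2

P1 → Spur
P2 → Spur
P3 → Basin
P4 → Basin
P5 → Ford
P6 → Ford
2 of the 6 go to Ford.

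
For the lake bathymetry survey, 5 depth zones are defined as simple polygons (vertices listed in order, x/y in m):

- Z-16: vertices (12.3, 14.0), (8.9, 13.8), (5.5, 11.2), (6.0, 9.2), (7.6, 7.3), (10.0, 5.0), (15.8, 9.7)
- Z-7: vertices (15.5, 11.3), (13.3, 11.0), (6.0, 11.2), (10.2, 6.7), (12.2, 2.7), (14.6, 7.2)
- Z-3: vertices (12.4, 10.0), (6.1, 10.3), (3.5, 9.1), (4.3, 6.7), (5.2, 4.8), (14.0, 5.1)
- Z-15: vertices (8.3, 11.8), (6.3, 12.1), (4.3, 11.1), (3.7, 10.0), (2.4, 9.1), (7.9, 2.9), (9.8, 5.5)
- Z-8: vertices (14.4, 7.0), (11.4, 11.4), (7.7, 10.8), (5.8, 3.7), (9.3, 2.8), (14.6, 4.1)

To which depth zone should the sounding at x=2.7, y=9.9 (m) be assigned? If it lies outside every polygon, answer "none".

none

Cast a ray rightward from (2.7, 9.9). For each polygon, the edges (by vertex number in listed order) whose endpoints lie on opposite sides of y = 9.9, where each meets that height, and whether that is right or left of the point:
Z-16: 3–4 at x≈5.82 (right), 7–1 at x≈15.64 (right) → 2 crossings.
Z-7: 3–4 at x≈7.21 (right), 6–1 at x≈15.19 (right) → 2 crossings.
Z-3: 2–3 at x≈5.23 (right), 6–1 at x≈12.43 (right) → 2 crossings.
Z-15: 4–5 at x≈3.56 (right), 7–1 at x≈8.75 (right) → 2 crossings.
Z-8: 1–2 at x≈12.42 (right), 3–4 at x≈7.46 (right) → 2 crossings.
All counts are even, so the point lies outside every listed polygon.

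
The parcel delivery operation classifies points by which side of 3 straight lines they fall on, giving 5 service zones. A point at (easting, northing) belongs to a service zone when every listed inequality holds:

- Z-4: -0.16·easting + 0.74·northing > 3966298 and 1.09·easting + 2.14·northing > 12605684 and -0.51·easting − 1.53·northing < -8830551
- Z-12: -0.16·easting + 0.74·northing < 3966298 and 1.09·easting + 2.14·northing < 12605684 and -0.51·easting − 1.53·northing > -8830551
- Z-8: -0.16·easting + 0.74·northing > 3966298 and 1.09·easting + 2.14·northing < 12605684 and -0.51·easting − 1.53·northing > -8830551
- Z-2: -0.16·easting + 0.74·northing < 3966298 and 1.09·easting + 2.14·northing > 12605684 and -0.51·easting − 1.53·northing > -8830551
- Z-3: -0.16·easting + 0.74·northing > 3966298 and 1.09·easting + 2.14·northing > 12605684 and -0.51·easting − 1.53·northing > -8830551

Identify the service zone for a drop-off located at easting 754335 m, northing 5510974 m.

Z-2

-0.16·754335 + 0.74·5510974 = 3957427.160, which is < 3966298
1.09·754335 + 2.14·5510974 = 12615709.510, which is > 12605684
-0.51·754335 − 1.53·5510974 = -8816501.070, which is > -8830551
This sign pattern matches Z-2.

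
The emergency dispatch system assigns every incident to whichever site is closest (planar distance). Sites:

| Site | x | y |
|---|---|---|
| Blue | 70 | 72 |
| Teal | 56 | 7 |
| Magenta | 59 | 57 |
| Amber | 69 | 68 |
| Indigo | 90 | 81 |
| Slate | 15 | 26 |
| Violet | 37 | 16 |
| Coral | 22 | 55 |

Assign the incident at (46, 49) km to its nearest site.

Magenta

Squared distances to each site:
Blue: 1105.000; Teal: 1864.000; Magenta: 233.000; Amber: 890.000; Indigo: 2960.000; Slate: 1490.000; Violet: 1170.000; Coral: 612.000.
Minimum at Magenta.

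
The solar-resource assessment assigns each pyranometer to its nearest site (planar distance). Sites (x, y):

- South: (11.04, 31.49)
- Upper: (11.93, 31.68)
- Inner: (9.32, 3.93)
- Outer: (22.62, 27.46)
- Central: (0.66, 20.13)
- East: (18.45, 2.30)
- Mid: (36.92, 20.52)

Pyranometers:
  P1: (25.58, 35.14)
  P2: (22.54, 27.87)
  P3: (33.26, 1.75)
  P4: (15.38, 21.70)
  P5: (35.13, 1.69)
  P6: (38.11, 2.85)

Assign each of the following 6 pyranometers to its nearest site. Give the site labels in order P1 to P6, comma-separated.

Outer, Outer, East, Outer, East, Mid

P1 → Outer (d²=67.74)
P2 → Outer (d²=0.17)
P3 → East (d²=219.64)
P4 → Outer (d²=85.60)
P5 → East (d²=278.59)
P6 → Mid (d²=313.64)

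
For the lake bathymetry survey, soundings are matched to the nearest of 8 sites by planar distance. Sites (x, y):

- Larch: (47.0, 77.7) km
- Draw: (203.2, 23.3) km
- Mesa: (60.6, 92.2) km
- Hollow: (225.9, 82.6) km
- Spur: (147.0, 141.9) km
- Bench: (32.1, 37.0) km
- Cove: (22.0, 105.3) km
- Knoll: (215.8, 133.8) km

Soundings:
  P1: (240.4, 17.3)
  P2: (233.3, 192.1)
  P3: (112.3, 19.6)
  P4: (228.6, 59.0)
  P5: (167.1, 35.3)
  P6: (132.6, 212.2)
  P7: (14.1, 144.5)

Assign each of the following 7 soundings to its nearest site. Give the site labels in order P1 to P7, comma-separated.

P1 → Draw (d²=1419.84)
P2 → Knoll (d²=3705.14)
P3 → Bench (d²=6734.80)
P4 → Hollow (d²=564.25)
P5 → Draw (d²=1447.21)
P6 → Spur (d²=5149.45)
P7 → Cove (d²=1599.05)

Draw, Knoll, Bench, Hollow, Draw, Spur, Cove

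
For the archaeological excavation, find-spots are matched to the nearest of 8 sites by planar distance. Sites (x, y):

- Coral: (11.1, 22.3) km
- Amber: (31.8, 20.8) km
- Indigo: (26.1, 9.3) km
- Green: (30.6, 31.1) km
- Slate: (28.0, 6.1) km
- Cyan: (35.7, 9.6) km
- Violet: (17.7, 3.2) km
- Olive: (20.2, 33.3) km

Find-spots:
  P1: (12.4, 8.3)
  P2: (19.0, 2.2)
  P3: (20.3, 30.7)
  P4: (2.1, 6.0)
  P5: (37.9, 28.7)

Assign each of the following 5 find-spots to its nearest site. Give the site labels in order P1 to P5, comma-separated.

P1 → Violet (d²=54.10)
P2 → Violet (d²=2.69)
P3 → Olive (d²=6.77)
P4 → Violet (d²=251.20)
P5 → Green (d²=59.05)

Violet, Violet, Olive, Violet, Green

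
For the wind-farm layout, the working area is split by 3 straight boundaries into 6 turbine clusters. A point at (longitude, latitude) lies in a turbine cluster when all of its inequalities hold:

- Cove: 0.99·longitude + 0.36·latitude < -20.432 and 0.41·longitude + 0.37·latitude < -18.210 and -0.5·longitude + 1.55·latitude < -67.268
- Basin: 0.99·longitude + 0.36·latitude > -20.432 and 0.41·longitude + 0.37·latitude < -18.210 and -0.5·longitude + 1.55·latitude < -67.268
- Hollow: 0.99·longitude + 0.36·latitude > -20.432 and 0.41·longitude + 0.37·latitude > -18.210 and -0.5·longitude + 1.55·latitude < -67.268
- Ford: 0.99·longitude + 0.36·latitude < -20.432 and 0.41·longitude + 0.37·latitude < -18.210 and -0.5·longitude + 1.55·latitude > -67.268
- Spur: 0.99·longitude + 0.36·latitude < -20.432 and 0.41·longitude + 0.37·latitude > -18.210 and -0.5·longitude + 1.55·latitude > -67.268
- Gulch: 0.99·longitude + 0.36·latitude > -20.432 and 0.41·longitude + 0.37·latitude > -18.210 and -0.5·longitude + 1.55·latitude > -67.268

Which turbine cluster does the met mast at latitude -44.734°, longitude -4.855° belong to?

0.99·-4.855 + 0.36·-44.734 = -20.911, which is < -20.432
0.41·-4.855 + 0.37·-44.734 = -18.542, which is < -18.210
-0.5·-4.855 + 1.55·-44.734 = -66.910, which is > -67.268
This sign pattern matches Ford.

Ford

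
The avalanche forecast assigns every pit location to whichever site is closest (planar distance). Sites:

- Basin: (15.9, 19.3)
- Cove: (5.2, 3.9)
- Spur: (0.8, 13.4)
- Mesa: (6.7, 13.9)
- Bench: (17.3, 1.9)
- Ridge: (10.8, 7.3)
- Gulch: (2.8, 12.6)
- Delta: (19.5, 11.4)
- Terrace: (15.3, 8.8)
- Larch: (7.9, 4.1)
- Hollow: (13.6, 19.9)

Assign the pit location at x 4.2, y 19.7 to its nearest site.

Mesa

Squared distances to each site:
Basin: 137.050; Cove: 250.640; Spur: 51.250; Mesa: 39.890; Bench: 488.450; Ridge: 197.320; Gulch: 52.370; Delta: 302.980; Terrace: 242.020; Larch: 257.050; Hollow: 88.400.
Minimum at Mesa.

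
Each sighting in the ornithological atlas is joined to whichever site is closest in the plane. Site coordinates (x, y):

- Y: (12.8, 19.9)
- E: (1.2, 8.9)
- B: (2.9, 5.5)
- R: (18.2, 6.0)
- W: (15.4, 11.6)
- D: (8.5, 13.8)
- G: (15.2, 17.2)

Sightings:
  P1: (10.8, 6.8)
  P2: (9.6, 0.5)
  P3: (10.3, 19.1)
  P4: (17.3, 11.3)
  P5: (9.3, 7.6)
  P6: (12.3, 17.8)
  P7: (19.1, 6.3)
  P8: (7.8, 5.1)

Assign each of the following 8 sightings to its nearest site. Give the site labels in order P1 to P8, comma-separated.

P1 → W (d²=44.20)
P2 → B (d²=69.89)
P3 → Y (d²=6.89)
P4 → W (d²=3.70)
P5 → D (d²=39.08)
P6 → Y (d²=4.66)
P7 → R (d²=0.90)
P8 → B (d²=24.17)

W, B, Y, W, D, Y, R, B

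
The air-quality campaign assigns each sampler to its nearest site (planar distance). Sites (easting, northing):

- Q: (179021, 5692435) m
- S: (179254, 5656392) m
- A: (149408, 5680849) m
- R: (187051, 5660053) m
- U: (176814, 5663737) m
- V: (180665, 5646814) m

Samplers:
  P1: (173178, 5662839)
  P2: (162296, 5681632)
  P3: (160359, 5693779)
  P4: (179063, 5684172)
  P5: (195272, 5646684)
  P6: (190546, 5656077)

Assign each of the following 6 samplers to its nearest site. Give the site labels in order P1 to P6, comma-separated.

U, A, A, Q, V, R

P1 → U (d²=14026900.00)
P2 → A (d²=166713633.00)
P3 → A (d²=287109301.00)
P4 → Q (d²=68278933.00)
P5 → V (d²=213381349.00)
P6 → R (d²=28023601.00)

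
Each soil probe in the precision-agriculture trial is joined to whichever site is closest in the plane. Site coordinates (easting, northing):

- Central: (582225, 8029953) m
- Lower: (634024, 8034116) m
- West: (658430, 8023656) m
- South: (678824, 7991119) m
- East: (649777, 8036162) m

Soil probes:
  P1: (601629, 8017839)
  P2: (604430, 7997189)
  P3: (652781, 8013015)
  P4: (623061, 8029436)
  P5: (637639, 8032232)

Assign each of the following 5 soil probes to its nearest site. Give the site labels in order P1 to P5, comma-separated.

P1 → Central (d²=523264212.00)
P2 → Central (d²=1566541721.00)
P3 → West (d²=145142082.00)
P4 → Lower (d²=142089769.00)
P5 → Lower (d²=16617681.00)

Central, Central, West, Lower, Lower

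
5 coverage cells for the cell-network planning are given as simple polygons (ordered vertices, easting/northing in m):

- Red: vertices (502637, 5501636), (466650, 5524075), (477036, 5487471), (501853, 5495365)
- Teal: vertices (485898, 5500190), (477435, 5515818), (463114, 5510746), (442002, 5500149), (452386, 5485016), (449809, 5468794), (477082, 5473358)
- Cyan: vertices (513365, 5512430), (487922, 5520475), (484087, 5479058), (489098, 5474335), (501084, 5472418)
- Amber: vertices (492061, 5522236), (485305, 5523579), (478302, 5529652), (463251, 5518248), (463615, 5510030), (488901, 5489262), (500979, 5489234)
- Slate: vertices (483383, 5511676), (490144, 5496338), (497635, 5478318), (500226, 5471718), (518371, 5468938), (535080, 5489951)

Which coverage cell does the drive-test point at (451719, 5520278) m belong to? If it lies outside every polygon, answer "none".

none

Cast a ray rightward from (451719, 5520278). For each polygon, the edges (by vertex number in listed order) whose endpoints lie on opposite sides of northing = 5520278, where each meets that height, and whether that is right or left of the point:
Red: 1–2 at easting≈472739.5 (right), 2–3 at easting≈467727.4 (right) → 2 crossings.
Teal: no edge straddles that height → 0 crossings.
Cyan: 1–2 at easting≈488545.0 (right), 2–3 at easting≈487903.8 (right) → 2 crossings.
Amber: 3–4 at easting≈465930.2 (right), 7–1 at easting≈492590.1 (right) → 2 crossings.
Slate: no edge straddles that height → 0 crossings.
All counts are even, so the point lies outside every listed polygon.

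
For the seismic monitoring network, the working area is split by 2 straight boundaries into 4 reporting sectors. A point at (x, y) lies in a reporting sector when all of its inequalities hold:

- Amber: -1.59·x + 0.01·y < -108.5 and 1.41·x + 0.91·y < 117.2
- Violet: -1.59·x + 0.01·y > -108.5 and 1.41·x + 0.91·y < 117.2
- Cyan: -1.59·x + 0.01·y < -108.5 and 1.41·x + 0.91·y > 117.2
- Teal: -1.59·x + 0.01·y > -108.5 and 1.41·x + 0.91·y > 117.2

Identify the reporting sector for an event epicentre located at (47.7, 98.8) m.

-1.59·47.7 + 0.01·98.8 = -74.855, which is > -108.5
1.41·47.7 + 0.91·98.8 = 157.165, which is > 117.2
This sign pattern matches Teal.

Teal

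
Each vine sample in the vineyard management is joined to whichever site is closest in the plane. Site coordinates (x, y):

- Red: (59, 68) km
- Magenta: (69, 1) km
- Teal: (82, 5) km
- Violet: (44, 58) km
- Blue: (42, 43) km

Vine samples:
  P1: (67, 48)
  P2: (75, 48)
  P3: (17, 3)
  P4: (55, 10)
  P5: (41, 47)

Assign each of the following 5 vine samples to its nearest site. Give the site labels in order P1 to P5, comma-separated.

Red, Red, Blue, Magenta, Blue

P1 → Red (d²=464.00)
P2 → Red (d²=656.00)
P3 → Blue (d²=2225.00)
P4 → Magenta (d²=277.00)
P5 → Blue (d²=17.00)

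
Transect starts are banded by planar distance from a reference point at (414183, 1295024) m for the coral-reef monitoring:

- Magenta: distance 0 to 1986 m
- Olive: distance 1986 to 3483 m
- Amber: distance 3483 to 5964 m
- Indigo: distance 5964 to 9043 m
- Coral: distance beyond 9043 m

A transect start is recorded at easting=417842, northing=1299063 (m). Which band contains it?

Amber

Distance = √((417842−414183)² + (1299063−1295024)²) = √(13388281.000 + 16313521.000) = 5449.936 m.
3483 ≤ 5449.936 < 5964 → Amber.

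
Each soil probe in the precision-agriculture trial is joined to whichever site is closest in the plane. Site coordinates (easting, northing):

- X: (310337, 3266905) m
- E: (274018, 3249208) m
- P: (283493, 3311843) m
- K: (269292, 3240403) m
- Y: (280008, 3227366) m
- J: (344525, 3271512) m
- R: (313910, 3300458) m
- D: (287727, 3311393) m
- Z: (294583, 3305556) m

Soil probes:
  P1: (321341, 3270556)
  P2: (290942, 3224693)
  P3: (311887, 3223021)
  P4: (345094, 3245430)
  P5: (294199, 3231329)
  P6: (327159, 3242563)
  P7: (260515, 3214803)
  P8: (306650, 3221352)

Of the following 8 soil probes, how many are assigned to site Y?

P1 → X
P2 → Y
P3 → Y
P4 → J
P5 → Y
P6 → X
P7 → Y
P8 → Y
5 of the 8 go to Y.

5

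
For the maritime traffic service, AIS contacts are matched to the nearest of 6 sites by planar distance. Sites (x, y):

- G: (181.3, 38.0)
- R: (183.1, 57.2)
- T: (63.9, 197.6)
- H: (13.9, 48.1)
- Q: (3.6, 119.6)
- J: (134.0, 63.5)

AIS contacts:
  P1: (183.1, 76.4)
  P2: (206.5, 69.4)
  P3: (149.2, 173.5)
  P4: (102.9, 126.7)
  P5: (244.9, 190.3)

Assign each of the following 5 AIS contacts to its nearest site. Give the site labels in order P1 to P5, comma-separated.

R, R, T, J, R

P1 → R (d²=368.64)
P2 → R (d²=696.40)
P3 → T (d²=7856.90)
P4 → J (d²=4961.45)
P5 → R (d²=21534.85)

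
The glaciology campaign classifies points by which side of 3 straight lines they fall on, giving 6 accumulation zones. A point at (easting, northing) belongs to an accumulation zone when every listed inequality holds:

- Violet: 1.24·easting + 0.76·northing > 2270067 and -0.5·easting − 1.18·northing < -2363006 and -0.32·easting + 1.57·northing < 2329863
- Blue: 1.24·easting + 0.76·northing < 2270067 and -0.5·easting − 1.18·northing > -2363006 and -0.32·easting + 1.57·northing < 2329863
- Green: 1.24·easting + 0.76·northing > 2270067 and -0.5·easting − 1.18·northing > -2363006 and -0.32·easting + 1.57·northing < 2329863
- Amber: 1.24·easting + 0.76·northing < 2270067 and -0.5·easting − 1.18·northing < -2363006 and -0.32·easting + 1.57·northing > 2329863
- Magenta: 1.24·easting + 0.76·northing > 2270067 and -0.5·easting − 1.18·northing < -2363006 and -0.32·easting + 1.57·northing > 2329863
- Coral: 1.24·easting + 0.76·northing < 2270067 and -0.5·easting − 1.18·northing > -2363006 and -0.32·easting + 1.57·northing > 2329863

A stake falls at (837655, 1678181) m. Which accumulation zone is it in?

1.24·837655 + 0.76·1678181 = 2314109.760, which is > 2270067
-0.5·837655 − 1.18·1678181 = -2399081.080, which is < -2363006
-0.32·837655 + 1.57·1678181 = 2366694.570, which is > 2329863
This sign pattern matches Magenta.

Magenta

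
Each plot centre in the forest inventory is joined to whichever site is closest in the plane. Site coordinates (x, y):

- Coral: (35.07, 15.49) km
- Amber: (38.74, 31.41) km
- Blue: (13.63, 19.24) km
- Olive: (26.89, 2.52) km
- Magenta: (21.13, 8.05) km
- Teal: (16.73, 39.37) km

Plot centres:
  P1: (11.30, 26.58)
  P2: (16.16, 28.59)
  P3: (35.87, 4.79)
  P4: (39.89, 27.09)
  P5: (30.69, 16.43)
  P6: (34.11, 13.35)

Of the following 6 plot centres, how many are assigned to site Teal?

P1 → Blue
P2 → Blue
P3 → Olive
P4 → Amber
P5 → Coral
P6 → Coral
0 of the 6 go to Teal.

0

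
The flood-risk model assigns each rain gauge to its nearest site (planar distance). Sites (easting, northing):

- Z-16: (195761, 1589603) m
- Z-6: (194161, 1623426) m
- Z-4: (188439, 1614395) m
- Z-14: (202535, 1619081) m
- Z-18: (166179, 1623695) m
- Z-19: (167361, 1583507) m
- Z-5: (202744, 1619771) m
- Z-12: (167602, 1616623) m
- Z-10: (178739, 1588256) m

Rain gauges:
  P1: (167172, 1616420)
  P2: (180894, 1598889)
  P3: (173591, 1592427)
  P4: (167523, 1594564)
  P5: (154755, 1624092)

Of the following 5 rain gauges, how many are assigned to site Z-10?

P1 → Z-12
P2 → Z-10
P3 → Z-10
P4 → Z-19
P5 → Z-18
2 of the 5 go to Z-10.

2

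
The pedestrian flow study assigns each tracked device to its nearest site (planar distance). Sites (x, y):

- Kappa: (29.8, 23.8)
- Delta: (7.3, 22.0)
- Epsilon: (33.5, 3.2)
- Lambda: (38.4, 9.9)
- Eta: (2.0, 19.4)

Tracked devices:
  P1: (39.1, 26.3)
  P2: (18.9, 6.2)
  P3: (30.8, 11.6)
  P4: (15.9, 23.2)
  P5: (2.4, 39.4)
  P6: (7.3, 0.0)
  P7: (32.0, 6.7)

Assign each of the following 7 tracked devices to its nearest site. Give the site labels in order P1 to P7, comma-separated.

Kappa, Epsilon, Lambda, Delta, Delta, Eta, Epsilon

P1 → Kappa (d²=92.74)
P2 → Epsilon (d²=222.16)
P3 → Lambda (d²=60.65)
P4 → Delta (d²=75.40)
P5 → Delta (d²=326.77)
P6 → Eta (d²=404.45)
P7 → Epsilon (d²=14.50)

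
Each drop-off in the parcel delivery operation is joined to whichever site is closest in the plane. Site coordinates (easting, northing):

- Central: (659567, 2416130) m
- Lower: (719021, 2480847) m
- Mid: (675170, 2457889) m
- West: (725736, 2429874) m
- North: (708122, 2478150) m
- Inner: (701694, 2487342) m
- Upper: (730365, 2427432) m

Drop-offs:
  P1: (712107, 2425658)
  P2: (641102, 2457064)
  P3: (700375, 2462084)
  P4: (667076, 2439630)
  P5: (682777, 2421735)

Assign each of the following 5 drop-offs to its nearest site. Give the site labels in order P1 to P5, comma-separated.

P1 → West (d²=203524297.00)
P2 → Mid (d²=1161309249.00)
P3 → North (d²=318132365.00)
P4 → Mid (d²=398903917.00)
P5 → Central (d²=570120125.00)

West, Mid, North, Mid, Central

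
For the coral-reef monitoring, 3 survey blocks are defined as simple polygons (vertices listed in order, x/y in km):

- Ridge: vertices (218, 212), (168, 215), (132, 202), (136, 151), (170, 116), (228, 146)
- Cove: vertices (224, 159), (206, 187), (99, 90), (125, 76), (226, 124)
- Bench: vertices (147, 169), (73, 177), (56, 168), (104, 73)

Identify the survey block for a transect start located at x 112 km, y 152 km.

Bench

Cast a ray rightward from (112, 152). For each polygon, the edges (by vertex number in listed order) whose endpoints lie on opposite sides of y = 152, where each meets that height, and whether that is right or left of the point:
Ridge: 3–4 at x≈135.9 (right), 6–1 at x≈227.1 (right) → 2 crossings.
Cove: 2–3 at x≈167.4 (right), 5–1 at x≈224.4 (right) → 2 crossings.
Bench: 3–4 at x≈64.1 (left), 4–1 at x≈139.4 (right) → 1 crossing.
Only Bench has an odd count, so the point is inside Bench.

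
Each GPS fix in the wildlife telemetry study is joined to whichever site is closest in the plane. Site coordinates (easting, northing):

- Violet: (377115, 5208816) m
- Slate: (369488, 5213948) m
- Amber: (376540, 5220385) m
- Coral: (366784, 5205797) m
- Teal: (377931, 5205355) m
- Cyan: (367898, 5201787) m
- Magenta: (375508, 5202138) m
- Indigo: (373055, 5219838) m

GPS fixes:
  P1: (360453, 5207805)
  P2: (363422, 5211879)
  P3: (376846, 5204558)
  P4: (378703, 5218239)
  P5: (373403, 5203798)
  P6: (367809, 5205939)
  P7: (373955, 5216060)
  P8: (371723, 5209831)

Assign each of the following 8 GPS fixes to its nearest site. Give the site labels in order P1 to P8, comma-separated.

Coral, Slate, Teal, Amber, Magenta, Coral, Indigo, Slate

P1 → Coral (d²=44113625.00)
P2 → Slate (d²=41077117.00)
P3 → Teal (d²=1812434.00)
P4 → Amber (d²=9283885.00)
P5 → Magenta (d²=7186625.00)
P6 → Coral (d²=1070789.00)
P7 → Indigo (d²=15083284.00)
P8 → Slate (d²=21944914.00)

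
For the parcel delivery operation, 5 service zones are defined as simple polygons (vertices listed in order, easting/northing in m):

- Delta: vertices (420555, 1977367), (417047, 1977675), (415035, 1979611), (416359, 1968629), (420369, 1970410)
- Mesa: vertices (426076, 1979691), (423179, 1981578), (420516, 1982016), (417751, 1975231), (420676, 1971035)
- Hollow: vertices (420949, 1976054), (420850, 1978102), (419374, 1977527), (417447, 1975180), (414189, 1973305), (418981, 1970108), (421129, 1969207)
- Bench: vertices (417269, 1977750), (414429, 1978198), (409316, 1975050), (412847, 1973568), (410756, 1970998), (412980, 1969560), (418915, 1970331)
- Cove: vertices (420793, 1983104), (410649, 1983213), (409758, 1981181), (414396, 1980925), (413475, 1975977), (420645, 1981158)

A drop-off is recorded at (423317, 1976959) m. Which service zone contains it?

Cast a ray rightward from (423317, 1976959). For each polygon, the edges (by vertex number in listed order) whose endpoints lie on opposite sides of northing = 1976959, where each meets that height, and whether that is right or left of the point:
Delta: 3–4 at easting≈415354.7 (left), 5–1 at easting≈420544.1 (left) → 0 crossings.
Mesa: 3–4 at easting≈418455.2 (left), 5–1 at easting≈424371.7 (right) → 1 crossing.
Hollow: 1–2 at easting≈420905.3 (left), 3–4 at easting≈418907.6 (left) → 0 crossings.
Bench: 2–3 at easting≈412416.6 (left), 7–1 at easting≈417444.5 (left) → 0 crossings.
Cove: 4–5 at easting≈413657.8 (left), 5–6 at easting≈414834.0 (left) → 0 crossings.
Only Mesa has an odd count, so the point is inside Mesa.

Mesa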